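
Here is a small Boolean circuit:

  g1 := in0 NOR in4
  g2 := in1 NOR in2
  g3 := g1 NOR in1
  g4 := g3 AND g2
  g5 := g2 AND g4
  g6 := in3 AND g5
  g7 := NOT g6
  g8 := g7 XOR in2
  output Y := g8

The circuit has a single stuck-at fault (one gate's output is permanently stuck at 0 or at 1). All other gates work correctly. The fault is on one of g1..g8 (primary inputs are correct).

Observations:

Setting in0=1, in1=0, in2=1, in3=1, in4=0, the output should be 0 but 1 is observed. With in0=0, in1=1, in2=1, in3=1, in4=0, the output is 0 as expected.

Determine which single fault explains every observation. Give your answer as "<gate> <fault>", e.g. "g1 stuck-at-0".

g2 stuck-at-1

Fault-free values for test 1 (in0=1, in1=0, in2=1, in3=1, in4=0): g1=0, g2=0, g3=1, g4=0, g5=0, g6=0, g7=1, g8=0, giving Y=0. Observed 1.
Test 1: faults giving observed 1 are {g2 stuck-at-1, g5 stuck-at-1, g6 stuck-at-1, g7 stuck-at-0, g8 stuck-at-1}.
Test 2 (in0=0, in1=1, in2=1, in3=1, in4=0): fault-free g1=1, g2=0, g3=0, g4=0, g5=0, g6=0, g7=1, g8=0 → 0; observed 0. Eliminates g5 stuck-at-1, g6 stuck-at-1, g7 stuck-at-0, g8 stuck-at-1.
Only g2 stuck-at-1 is consistent with every test.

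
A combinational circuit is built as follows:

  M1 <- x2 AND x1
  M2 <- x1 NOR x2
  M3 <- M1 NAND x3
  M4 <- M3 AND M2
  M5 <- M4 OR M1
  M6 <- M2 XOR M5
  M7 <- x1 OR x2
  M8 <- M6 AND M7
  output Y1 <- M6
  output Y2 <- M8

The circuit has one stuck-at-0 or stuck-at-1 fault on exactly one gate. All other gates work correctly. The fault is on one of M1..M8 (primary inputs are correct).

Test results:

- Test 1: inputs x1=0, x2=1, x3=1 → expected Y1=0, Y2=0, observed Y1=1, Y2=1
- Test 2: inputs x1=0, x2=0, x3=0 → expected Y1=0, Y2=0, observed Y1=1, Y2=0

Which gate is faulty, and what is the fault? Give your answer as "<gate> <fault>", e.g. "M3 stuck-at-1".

M6 stuck-at-1

Fault-free values for test 1 (x1=0, x2=1, x3=1): M1=0, M2=0, M3=1, M4=0, M5=0, M6=0, M7=1, M8=0, giving Y1=0, Y2=0. Observed Y1=1, Y2=1.
Test 1: faults giving observed Y1=1, Y2=1 are {M1 stuck-at-1, M4 stuck-at-1, M5 stuck-at-1, M6 stuck-at-1}.
Test 2 (x1=0, x2=0, x3=0): fault-free M1=0, M2=1, M3=1, M4=1, M5=1, M6=0, M7=0, M8=0 → Y1=0, Y2=0; observed Y1=1, Y2=0. Eliminates M1 stuck-at-1, M4 stuck-at-1, M5 stuck-at-1.
Only M6 stuck-at-1 is consistent with every test.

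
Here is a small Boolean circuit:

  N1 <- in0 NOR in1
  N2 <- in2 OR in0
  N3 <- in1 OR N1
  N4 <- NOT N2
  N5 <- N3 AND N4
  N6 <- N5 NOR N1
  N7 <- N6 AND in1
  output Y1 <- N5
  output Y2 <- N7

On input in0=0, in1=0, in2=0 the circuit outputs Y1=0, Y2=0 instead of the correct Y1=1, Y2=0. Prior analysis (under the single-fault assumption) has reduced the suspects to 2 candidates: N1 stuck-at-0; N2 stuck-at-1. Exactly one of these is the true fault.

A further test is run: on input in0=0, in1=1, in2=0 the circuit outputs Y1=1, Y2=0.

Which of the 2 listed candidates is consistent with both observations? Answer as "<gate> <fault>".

N1 stuck-at-0

Evaluate each candidate on input in0=0, in1=1, in2=0:
  N1 stuck-at-0: N1=0 [stuck-at-0], N2=0, N3=1, N4=1, N5=1, N6=0, N7=0 → Y1=1, Y2=0 — matches
  N2 stuck-at-1: N1=0, N2=1 [stuck-at-1], N3=1, N4=0, N5=0, N6=1, N7=1 → Y1=0, Y2=1 — eliminated
Only N1 stuck-at-0 reproduces the observed Y1=1, Y2=0.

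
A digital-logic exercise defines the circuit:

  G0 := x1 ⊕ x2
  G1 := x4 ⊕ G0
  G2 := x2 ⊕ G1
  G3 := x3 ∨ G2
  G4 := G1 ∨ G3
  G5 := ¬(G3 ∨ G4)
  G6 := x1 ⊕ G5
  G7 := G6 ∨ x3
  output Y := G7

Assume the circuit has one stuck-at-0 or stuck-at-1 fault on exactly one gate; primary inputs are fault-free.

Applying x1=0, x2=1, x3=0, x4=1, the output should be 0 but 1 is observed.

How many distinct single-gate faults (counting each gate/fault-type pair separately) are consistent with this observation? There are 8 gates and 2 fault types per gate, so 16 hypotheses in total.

5

Fault-free: G0=1, G1=0, G2=1, G3=1, G4=1, G5=0, G6=0, G7=0 → 0. Observed 1.
  G0: none of the 2 fault types match ✗
  G1: none of the 2 fault types match ✗
  G2: stuck-at-0 ✓; others ✗
  G3: stuck-at-0 ✓; others ✗
  G4: none of the 2 fault types match ✗
  G5: stuck-at-1 ✓; others ✗
  G6: stuck-at-1 ✓; others ✗
  G7: stuck-at-1 ✓; others ✗
Consistent faults: {G2 stuck-at-0, G3 stuck-at-0, G5 stuck-at-1, G6 stuck-at-1, G7 stuck-at-1} — 5 in all.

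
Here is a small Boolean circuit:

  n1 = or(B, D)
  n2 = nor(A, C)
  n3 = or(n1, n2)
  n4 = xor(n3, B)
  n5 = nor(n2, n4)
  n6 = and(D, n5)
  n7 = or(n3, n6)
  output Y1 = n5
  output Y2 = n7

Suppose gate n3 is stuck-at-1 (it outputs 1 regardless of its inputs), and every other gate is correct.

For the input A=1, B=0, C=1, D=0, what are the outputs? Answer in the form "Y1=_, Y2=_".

Y1=0, Y2=1

Propagate with n3 forced: n1=0, n2=0, n3=1 [stuck-at-1], n4=1, n5=0, n6=0, n7=1.
So the outputs are Y1=0, Y2=1. (Without the fault they would be Y1=1, Y2=0.)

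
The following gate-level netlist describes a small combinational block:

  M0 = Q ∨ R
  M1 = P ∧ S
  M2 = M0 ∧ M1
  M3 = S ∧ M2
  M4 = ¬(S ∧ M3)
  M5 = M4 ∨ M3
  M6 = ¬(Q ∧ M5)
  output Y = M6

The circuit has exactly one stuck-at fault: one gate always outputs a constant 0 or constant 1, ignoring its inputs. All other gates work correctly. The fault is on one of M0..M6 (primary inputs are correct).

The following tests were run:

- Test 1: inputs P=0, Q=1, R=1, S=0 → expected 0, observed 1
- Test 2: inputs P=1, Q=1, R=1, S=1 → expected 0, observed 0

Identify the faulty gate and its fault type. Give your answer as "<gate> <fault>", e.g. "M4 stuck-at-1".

M4 stuck-at-0

Fault-free values for test 1 (P=0, Q=1, R=1, S=0): M0=1, M1=0, M2=0, M3=0, M4=1, M5=1, M6=0, giving Y=0. Observed 1.
Test 1: faults giving observed 1 are {M4 stuck-at-0, M5 stuck-at-0, M6 stuck-at-1}.
Test 2 (P=1, Q=1, R=1, S=1): fault-free M0=1, M1=1, M2=1, M3=1, M4=0, M5=1, M6=0 → 0; observed 0. Eliminates M5 stuck-at-0, M6 stuck-at-1.
Only M4 stuck-at-0 is consistent with every test.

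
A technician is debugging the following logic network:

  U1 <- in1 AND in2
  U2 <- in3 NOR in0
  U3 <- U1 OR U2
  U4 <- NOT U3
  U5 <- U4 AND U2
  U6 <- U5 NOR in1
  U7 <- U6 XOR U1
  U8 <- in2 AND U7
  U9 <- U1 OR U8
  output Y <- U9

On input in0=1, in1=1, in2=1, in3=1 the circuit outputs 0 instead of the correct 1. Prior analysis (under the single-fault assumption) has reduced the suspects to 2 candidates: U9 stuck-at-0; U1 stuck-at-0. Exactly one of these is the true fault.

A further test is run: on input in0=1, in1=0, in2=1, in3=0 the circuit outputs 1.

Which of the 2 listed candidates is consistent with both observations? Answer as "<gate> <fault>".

U1 stuck-at-0

Evaluate each candidate on input in0=1, in1=0, in2=1, in3=0:
  U9 stuck-at-0: U1=0, U2=0, U3=0, U4=1, U5=0, U6=1, U7=1, U8=1, U9=0 [stuck-at-0] → 0 — eliminated
  U1 stuck-at-0: U1=0 [stuck-at-0], U2=0, U3=0, U4=1, U5=0, U6=1, U7=1, U8=1, U9=1 → 1 — matches
Only U1 stuck-at-0 reproduces the observed 1.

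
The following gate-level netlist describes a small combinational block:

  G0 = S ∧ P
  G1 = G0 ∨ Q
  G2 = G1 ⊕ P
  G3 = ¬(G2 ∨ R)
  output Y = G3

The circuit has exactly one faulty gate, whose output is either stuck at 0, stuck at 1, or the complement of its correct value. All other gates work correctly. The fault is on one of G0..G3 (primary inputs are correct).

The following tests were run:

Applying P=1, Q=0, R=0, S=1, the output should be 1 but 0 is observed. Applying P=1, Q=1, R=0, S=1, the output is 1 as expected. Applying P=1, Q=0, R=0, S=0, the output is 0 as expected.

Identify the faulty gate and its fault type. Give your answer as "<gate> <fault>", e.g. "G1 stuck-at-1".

Fault-free values for test 1 (P=1, Q=0, R=0, S=1): G0=1, G1=1, G2=0, G3=1, giving Y=1. Observed 0.
Test 1: faults giving observed 0 are {G0 stuck-at-0, G0 inverted output, G1 stuck-at-0, G1 inverted output, G2 stuck-at-1, G2 inverted output, G3 stuck-at-0, G3 inverted output}.
Test 2 (P=1, Q=1, R=0, S=1): fault-free G0=1, G1=1, G2=0, G3=1 → 1; observed 1. Eliminates G1 stuck-at-0, G1 inverted output, G2 stuck-at-1, G2 inverted output, G3 stuck-at-0, G3 inverted output.
Test 3 (P=1, Q=0, R=0, S=0): fault-free G0=0, G1=0, G2=1, G3=0 → 0; observed 0. Eliminates G0 inverted output.
Only G0 stuck-at-0 is consistent with every test.

G0 stuck-at-0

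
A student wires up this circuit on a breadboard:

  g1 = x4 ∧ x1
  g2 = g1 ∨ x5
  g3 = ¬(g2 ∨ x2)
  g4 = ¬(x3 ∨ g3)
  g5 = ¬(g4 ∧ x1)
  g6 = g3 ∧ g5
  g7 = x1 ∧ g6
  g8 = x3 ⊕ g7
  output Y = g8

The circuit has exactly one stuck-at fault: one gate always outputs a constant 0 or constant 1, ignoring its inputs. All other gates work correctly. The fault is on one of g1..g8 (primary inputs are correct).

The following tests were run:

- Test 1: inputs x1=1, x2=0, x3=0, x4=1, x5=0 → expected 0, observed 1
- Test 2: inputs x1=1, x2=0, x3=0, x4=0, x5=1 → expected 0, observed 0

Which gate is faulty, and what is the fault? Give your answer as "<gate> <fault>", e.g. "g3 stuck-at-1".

g1 stuck-at-0

Fault-free values for test 1 (x1=1, x2=0, x3=0, x4=1, x5=0): g1=1, g2=1, g3=0, g4=1, g5=0, g6=0, g7=0, g8=0, giving Y=0. Observed 1.
Test 1: faults giving observed 1 are {g1 stuck-at-0, g2 stuck-at-0, g3 stuck-at-1, g6 stuck-at-1, g7 stuck-at-1, g8 stuck-at-1}.
Test 2 (x1=1, x2=0, x3=0, x4=0, x5=1): fault-free g1=0, g2=1, g3=0, g4=1, g5=0, g6=0, g7=0, g8=0 → 0; observed 0. Eliminates g2 stuck-at-0, g3 stuck-at-1, g6 stuck-at-1, g7 stuck-at-1, g8 stuck-at-1.
Only g1 stuck-at-0 is consistent with every test.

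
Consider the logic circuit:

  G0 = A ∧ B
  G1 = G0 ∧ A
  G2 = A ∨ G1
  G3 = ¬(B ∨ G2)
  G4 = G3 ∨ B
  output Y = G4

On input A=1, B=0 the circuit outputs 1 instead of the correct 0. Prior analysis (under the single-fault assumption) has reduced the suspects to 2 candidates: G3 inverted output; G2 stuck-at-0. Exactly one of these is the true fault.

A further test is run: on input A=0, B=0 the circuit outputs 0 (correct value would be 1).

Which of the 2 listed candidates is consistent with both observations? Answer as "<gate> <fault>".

G3 inverted output

Evaluate each candidate on input A=0, B=0:
  G3 inverted output: G0=0, G1=0, G2=0, G3=0 [inverted output], G4=0 → 0 — matches
  G2 stuck-at-0: G0=0, G1=0, G2=0 [stuck-at-0], G3=1, G4=1 → 1 — eliminated
Only G3 inverted output reproduces the observed 0.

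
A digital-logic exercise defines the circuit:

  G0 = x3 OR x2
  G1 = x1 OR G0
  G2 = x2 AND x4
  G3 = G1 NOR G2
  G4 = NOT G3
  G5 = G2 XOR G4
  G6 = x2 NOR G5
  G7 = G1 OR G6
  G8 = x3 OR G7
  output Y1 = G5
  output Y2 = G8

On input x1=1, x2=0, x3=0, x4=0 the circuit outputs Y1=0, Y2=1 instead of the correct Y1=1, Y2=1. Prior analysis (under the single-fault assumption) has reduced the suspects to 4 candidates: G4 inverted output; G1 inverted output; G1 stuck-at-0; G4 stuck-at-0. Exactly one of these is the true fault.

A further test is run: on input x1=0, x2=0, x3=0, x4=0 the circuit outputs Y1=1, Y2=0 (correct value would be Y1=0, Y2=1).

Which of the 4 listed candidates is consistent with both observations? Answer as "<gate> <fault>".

Evaluate each candidate on input x1=0, x2=0, x3=0, x4=0:
  G4 inverted output: G0=0, G1=0, G2=0, G3=1, G4=1 [inverted output], G5=1, G6=0, G7=0, G8=0 → Y1=1, Y2=0 — matches
  G1 inverted output: G0=0, G1=1 [inverted output], G2=0, G3=0, G4=1, G5=1, G6=0, G7=1, G8=1 → Y1=1, Y2=1 — eliminated
  G1 stuck-at-0: G0=0, G1=0 [stuck-at-0], G2=0, G3=1, G4=0, G5=0, G6=1, G7=1, G8=1 → Y1=0, Y2=1 — eliminated
  G4 stuck-at-0: G0=0, G1=0, G2=0, G3=1, G4=0 [stuck-at-0], G5=0, G6=1, G7=1, G8=1 → Y1=0, Y2=1 — eliminated
Only G4 inverted output reproduces the observed Y1=1, Y2=0.

G4 inverted output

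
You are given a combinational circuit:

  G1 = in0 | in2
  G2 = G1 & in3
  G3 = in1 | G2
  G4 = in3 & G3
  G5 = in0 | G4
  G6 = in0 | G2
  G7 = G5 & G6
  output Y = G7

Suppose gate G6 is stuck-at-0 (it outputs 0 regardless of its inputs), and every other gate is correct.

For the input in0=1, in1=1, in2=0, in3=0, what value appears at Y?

Propagate with G6 forced: G1=1, G2=0, G3=1, G4=0, G5=1, G6=0 [stuck-at-0], G7=0.
So Y = 0. (Without the fault it would be 1.)

0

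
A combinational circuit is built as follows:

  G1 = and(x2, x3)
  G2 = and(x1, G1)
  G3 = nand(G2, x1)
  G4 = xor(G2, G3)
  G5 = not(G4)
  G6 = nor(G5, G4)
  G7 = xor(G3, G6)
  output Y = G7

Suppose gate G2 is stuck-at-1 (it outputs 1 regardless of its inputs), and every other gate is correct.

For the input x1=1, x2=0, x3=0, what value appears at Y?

0

Propagate with G2 forced: G1=0, G2=1 [stuck-at-1], G3=0, G4=1, G5=0, G6=0, G7=0.
So Y = 0. (Without the fault it would be 1.)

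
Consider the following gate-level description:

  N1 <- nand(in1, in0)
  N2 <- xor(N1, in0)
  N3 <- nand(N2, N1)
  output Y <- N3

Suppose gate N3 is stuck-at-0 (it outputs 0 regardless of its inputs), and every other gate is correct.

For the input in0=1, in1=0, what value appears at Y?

Propagate with N3 forced: N1=1, N2=0, N3=0 [stuck-at-0].
So Y = 0. (Without the fault it would be 1.)

0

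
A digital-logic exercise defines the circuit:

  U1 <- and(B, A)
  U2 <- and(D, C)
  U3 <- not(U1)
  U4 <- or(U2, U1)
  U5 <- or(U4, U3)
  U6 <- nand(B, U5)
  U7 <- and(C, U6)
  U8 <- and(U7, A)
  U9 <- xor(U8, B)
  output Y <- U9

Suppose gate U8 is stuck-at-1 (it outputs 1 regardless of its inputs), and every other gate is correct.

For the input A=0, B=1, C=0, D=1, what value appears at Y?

0

Propagate with U8 forced: U1=0, U2=0, U3=1, U4=0, U5=1, U6=0, U7=0, U8=1 [stuck-at-1], U9=0.
So Y = 0. (Without the fault it would be 1.)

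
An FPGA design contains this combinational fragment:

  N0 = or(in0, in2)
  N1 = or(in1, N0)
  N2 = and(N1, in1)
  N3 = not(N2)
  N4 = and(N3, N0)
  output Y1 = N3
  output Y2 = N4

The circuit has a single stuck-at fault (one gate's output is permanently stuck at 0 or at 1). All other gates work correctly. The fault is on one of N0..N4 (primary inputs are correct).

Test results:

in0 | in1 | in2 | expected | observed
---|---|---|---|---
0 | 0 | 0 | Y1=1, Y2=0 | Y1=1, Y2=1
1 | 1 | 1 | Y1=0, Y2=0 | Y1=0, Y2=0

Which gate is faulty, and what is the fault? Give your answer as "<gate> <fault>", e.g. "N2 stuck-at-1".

Fault-free values for test 1 (in0=0, in1=0, in2=0): N0=0, N1=0, N2=0, N3=1, N4=0, giving Y1=1, Y2=0. Observed Y1=1, Y2=1.
Test 1: faults giving observed Y1=1, Y2=1 are {N0 stuck-at-1, N4 stuck-at-1}.
Test 2 (in0=1, in1=1, in2=1): fault-free N0=1, N1=1, N2=1, N3=0, N4=0 → Y1=0, Y2=0; observed Y1=0, Y2=0. Eliminates N4 stuck-at-1.
Only N0 stuck-at-1 is consistent with every test.

N0 stuck-at-1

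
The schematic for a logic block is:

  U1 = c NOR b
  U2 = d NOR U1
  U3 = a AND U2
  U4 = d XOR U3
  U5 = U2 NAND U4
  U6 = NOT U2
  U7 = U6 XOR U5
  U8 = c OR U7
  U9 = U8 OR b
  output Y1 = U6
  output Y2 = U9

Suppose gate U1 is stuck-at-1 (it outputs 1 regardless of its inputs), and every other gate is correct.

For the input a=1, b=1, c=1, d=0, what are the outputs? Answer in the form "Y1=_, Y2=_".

Y1=1, Y2=1

Propagate with U1 forced: U1=1 [stuck-at-1], U2=0, U3=0, U4=0, U5=1, U6=1, U7=0, U8=1, U9=1.
So the outputs are Y1=1, Y2=1. (Without the fault they would be Y1=0, Y2=1.)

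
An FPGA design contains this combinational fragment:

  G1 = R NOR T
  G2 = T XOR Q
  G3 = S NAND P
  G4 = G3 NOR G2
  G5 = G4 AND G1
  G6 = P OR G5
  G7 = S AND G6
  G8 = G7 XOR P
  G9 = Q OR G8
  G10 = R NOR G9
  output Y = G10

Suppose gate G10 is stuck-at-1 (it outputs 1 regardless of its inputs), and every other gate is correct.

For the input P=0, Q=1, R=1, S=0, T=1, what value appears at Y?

1

Propagate with G10 forced: G1=0, G2=0, G3=1, G4=0, G5=0, G6=0, G7=0, G8=0, G9=1, G10=1 [stuck-at-1].
So Y = 1. (Without the fault it would be 0.)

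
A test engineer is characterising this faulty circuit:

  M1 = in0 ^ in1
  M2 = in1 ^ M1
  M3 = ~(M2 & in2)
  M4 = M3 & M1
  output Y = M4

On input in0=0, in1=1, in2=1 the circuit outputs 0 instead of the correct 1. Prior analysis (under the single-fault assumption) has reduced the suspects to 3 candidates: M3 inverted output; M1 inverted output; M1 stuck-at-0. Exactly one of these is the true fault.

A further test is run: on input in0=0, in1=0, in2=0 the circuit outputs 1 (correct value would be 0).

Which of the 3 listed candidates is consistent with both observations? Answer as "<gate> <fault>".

Evaluate each candidate on input in0=0, in1=0, in2=0:
  M3 inverted output: M1=0, M2=0, M3=0 [inverted output], M4=0 → 0 — eliminated
  M1 inverted output: M1=1 [inverted output], M2=1, M3=1, M4=1 → 1 — matches
  M1 stuck-at-0: M1=0 [stuck-at-0], M2=0, M3=1, M4=0 → 0 — eliminated
Only M1 inverted output reproduces the observed 1.

M1 inverted output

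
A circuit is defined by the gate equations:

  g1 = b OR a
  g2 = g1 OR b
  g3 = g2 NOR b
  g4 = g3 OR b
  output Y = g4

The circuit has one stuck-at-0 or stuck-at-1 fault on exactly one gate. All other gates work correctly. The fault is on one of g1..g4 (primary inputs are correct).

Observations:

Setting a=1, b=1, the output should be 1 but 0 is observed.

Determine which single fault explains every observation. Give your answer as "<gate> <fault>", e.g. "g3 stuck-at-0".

Fault-free values for test 1 (a=1, b=1): g1=1, g2=1, g3=0, g4=1, giving Y=1. Observed 0.
Test 1: faults giving observed 0 are {g4 stuck-at-0}.
Only g4 stuck-at-0 is consistent with every test.

g4 stuck-at-0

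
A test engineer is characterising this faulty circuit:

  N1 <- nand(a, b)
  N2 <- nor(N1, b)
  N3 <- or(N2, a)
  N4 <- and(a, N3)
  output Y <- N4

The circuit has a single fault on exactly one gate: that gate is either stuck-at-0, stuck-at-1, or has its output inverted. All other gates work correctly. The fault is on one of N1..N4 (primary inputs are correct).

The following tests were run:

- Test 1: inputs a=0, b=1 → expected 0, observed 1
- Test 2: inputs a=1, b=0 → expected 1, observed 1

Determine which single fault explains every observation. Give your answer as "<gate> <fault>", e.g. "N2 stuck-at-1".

Fault-free values for test 1 (a=0, b=1): N1=1, N2=0, N3=0, N4=0, giving Y=0. Observed 1.
Test 1: faults giving observed 1 are {N4 stuck-at-1, N4 inverted output}.
Test 2 (a=1, b=0): fault-free N1=1, N2=0, N3=1, N4=1 → 1; observed 1. Eliminates N4 inverted output.
Only N4 stuck-at-1 is consistent with every test.

N4 stuck-at-1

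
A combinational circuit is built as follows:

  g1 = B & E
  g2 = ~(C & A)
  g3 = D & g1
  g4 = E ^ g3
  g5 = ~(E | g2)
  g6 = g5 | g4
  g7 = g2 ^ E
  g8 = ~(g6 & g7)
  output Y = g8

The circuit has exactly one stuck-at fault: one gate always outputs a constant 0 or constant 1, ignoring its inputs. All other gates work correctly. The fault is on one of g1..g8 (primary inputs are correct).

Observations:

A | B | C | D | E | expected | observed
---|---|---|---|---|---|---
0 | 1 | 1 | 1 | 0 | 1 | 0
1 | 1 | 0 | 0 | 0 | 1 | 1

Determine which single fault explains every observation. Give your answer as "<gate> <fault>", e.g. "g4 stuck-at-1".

g1 stuck-at-1

Fault-free values for test 1 (A=0, B=1, C=1, D=1, E=0): g1=0, g2=1, g3=0, g4=0, g5=0, g6=0, g7=1, g8=1, giving Y=1. Observed 0.
Test 1: faults giving observed 0 are {g1 stuck-at-1, g3 stuck-at-1, g4 stuck-at-1, g5 stuck-at-1, g6 stuck-at-1, g8 stuck-at-0}.
Test 2 (A=1, B=1, C=0, D=0, E=0): fault-free g1=0, g2=1, g3=0, g4=0, g5=0, g6=0, g7=1, g8=1 → 1; observed 1. Eliminates g3 stuck-at-1, g4 stuck-at-1, g5 stuck-at-1, g6 stuck-at-1, g8 stuck-at-0.
Only g1 stuck-at-1 is consistent with every test.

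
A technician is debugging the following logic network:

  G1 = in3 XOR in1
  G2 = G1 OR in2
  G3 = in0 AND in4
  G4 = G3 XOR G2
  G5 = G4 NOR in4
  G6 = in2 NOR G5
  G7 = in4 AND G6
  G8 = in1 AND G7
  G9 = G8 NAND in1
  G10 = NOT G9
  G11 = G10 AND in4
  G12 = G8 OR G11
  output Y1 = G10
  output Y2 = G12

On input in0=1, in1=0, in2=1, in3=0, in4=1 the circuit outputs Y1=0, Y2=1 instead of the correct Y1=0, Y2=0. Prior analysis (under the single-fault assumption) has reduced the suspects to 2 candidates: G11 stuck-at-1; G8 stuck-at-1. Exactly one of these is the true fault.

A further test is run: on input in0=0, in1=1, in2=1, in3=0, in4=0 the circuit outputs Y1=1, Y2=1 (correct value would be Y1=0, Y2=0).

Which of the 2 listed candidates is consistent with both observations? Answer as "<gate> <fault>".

G8 stuck-at-1

Evaluate each candidate on input in0=0, in1=1, in2=1, in3=0, in4=0:
  G11 stuck-at-1: G1=1, G2=1, G3=0, G4=1, G5=0, G6=0, G7=0, G8=0, G9=1, G10=0, G11=1 [stuck-at-1], G12=1 → Y1=0, Y2=1 — eliminated
  G8 stuck-at-1: G1=1, G2=1, G3=0, G4=1, G5=0, G6=0, G7=0, G8=1 [stuck-at-1], G9=0, G10=1, G11=0, G12=1 → Y1=1, Y2=1 — matches
Only G8 stuck-at-1 reproduces the observed Y1=1, Y2=1.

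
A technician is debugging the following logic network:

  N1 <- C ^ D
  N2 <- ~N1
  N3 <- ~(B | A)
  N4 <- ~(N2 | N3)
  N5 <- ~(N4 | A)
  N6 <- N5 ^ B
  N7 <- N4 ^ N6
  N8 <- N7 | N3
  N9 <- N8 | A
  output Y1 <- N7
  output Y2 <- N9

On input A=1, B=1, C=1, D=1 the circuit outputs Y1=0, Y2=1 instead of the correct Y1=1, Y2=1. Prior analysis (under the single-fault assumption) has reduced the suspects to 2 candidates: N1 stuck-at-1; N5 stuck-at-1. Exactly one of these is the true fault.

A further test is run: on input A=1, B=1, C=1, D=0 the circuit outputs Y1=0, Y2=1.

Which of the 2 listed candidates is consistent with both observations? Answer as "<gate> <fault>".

Evaluate each candidate on input A=1, B=1, C=1, D=0:
  N1 stuck-at-1: N1=1 [stuck-at-1], N2=0, N3=0, N4=1, N5=0, N6=1, N7=0, N8=0, N9=1 → Y1=0, Y2=1 — matches
  N5 stuck-at-1: N1=1, N2=0, N3=0, N4=1, N5=1 [stuck-at-1], N6=0, N7=1, N8=1, N9=1 → Y1=1, Y2=1 — eliminated
Only N1 stuck-at-1 reproduces the observed Y1=0, Y2=1.

N1 stuck-at-1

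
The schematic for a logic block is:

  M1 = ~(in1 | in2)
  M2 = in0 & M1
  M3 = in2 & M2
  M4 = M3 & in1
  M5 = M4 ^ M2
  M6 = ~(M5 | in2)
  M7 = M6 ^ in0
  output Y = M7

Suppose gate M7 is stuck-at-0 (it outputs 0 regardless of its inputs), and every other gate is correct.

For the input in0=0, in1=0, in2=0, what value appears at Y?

Propagate with M7 forced: M1=1, M2=0, M3=0, M4=0, M5=0, M6=1, M7=0 [stuck-at-0].
So Y = 0. (Without the fault it would be 1.)

0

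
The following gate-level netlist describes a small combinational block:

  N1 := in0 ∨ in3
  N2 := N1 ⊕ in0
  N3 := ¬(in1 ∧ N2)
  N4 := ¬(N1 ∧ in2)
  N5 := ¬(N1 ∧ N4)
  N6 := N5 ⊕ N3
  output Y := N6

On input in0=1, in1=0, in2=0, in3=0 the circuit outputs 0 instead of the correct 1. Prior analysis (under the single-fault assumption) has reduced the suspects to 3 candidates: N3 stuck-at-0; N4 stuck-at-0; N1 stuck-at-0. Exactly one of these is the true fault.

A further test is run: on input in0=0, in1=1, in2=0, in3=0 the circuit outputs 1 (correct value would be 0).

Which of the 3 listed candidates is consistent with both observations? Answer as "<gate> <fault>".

N3 stuck-at-0

Evaluate each candidate on input in0=0, in1=1, in2=0, in3=0:
  N3 stuck-at-0: N1=0, N2=0, N3=0 [stuck-at-0], N4=1, N5=1, N6=1 → 1 — matches
  N4 stuck-at-0: N1=0, N2=0, N3=1, N4=0 [stuck-at-0], N5=1, N6=0 → 0 — eliminated
  N1 stuck-at-0: N1=0 [stuck-at-0], N2=0, N3=1, N4=1, N5=1, N6=0 → 0 — eliminated
Only N3 stuck-at-0 reproduces the observed 1.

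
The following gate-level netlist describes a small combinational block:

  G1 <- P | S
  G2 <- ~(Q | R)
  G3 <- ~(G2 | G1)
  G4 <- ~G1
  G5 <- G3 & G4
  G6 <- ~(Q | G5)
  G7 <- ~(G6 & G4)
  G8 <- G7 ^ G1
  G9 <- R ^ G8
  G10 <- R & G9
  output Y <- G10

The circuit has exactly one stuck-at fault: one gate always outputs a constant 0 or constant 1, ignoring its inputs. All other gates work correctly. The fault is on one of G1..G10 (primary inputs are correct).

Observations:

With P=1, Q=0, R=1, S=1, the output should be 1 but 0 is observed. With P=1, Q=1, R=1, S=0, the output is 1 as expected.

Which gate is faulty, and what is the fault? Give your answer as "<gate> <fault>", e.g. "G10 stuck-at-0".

G4 stuck-at-1

Fault-free values for test 1 (P=1, Q=0, R=1, S=1): G1=1, G2=0, G3=0, G4=0, G5=0, G6=1, G7=1, G8=0, G9=1, G10=1, giving Y=1. Observed 0.
Test 1: faults giving observed 0 are {G1 stuck-at-0, G4 stuck-at-1, G7 stuck-at-0, G8 stuck-at-1, G9 stuck-at-0, G10 stuck-at-0}.
Test 2 (P=1, Q=1, R=1, S=0): fault-free G1=1, G2=0, G3=0, G4=0, G5=0, G6=0, G7=1, G8=0, G9=1, G10=1 → 1; observed 1. Eliminates G1 stuck-at-0, G7 stuck-at-0, G8 stuck-at-1, G9 stuck-at-0, G10 stuck-at-0.
Only G4 stuck-at-1 is consistent with every test.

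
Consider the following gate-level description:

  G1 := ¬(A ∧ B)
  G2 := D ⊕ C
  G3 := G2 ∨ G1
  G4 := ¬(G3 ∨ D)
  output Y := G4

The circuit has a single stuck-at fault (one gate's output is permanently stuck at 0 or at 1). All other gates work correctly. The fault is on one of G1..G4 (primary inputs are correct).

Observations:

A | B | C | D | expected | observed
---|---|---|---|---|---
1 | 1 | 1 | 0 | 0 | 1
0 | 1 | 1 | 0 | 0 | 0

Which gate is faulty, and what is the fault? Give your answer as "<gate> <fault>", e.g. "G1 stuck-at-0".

G2 stuck-at-0

Fault-free values for test 1 (A=1, B=1, C=1, D=0): G1=0, G2=1, G3=1, G4=0, giving Y=0. Observed 1.
Test 1: faults giving observed 1 are {G2 stuck-at-0, G3 stuck-at-0, G4 stuck-at-1}.
Test 2 (A=0, B=1, C=1, D=0): fault-free G1=1, G2=1, G3=1, G4=0 → 0; observed 0. Eliminates G3 stuck-at-0, G4 stuck-at-1.
Only G2 stuck-at-0 is consistent with every test.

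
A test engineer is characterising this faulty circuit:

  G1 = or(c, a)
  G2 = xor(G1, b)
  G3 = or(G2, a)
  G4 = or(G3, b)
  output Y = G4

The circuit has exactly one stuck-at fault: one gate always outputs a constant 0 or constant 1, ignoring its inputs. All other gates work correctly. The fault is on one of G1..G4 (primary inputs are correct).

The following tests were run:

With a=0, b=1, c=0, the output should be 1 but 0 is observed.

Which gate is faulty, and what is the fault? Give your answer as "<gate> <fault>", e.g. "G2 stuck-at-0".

G4 stuck-at-0

Fault-free values for test 1 (a=0, b=1, c=0): G1=0, G2=1, G3=1, G4=1, giving Y=1. Observed 0.
Test 1: faults giving observed 0 are {G4 stuck-at-0}.
Only G4 stuck-at-0 is consistent with every test.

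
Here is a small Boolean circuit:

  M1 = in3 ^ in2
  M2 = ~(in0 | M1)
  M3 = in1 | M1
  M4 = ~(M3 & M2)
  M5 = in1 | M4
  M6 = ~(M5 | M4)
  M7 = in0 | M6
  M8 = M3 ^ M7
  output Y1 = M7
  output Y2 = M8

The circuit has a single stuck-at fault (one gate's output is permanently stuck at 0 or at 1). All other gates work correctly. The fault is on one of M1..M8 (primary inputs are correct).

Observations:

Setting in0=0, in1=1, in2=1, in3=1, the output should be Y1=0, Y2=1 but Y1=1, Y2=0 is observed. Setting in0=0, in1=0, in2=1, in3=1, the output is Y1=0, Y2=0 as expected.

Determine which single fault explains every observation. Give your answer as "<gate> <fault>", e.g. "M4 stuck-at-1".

Fault-free values for test 1 (in0=0, in1=1, in2=1, in3=1): M1=0, M2=1, M3=1, M4=0, M5=1, M6=0, M7=0, M8=1, giving Y1=0, Y2=1. Observed Y1=1, Y2=0.
Test 1: faults giving observed Y1=1, Y2=0 are {M5 stuck-at-0, M6 stuck-at-1, M7 stuck-at-1}.
Test 2 (in0=0, in1=0, in2=1, in3=1): fault-free M1=0, M2=1, M3=0, M4=1, M5=1, M6=0, M7=0, M8=0 → Y1=0, Y2=0; observed Y1=0, Y2=0. Eliminates M6 stuck-at-1, M7 stuck-at-1.
Only M5 stuck-at-0 is consistent with every test.

M5 stuck-at-0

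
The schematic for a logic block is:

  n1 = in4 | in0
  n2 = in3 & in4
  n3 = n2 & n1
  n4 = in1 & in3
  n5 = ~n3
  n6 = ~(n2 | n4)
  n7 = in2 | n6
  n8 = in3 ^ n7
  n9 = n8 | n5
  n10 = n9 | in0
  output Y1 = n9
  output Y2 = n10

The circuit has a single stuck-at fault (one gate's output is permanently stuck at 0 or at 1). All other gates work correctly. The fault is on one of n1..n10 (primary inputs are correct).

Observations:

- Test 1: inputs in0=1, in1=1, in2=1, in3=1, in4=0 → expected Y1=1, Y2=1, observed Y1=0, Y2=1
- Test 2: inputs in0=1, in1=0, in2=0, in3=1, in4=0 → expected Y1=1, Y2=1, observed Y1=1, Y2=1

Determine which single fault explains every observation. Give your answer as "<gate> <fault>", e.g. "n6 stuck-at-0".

n2 stuck-at-1

Fault-free values for test 1 (in0=1, in1=1, in2=1, in3=1, in4=0): n1=1, n2=0, n3=0, n4=1, n5=1, n6=0, n7=1, n8=0, n9=1, n10=1, giving Y1=1, Y2=1. Observed Y1=0, Y2=1.
Test 1: faults giving observed Y1=0, Y2=1 are {n2 stuck-at-1, n3 stuck-at-1, n5 stuck-at-0, n9 stuck-at-0}.
Test 2 (in0=1, in1=0, in2=0, in3=1, in4=0): fault-free n1=1, n2=0, n3=0, n4=0, n5=1, n6=1, n7=1, n8=0, n9=1, n10=1 → Y1=1, Y2=1; observed Y1=1, Y2=1. Eliminates n3 stuck-at-1, n5 stuck-at-0, n9 stuck-at-0.
Only n2 stuck-at-1 is consistent with every test.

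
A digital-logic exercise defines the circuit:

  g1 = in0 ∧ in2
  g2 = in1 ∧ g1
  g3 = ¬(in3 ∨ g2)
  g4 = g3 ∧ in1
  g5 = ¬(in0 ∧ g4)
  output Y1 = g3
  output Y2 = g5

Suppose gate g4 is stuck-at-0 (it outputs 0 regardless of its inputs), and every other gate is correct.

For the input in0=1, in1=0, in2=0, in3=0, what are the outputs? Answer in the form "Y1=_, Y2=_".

Propagate with g4 forced: g1=0, g2=0, g3=1, g4=0 [stuck-at-0], g5=1.
So the outputs are Y1=1, Y2=1. (Same as the fault-free value — the fault is masked on this input.)

Y1=1, Y2=1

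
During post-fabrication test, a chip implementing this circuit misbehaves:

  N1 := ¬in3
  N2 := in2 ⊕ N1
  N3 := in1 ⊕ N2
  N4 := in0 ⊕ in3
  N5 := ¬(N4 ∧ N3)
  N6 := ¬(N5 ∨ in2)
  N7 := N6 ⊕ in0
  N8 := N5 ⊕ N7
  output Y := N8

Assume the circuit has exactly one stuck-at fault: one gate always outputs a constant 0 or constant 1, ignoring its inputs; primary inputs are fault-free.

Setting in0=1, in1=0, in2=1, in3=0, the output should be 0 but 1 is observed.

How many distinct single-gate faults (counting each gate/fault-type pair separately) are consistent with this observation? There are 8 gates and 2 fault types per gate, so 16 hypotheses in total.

7

Fault-free: N1=1, N2=0, N3=0, N4=1, N5=1, N6=0, N7=1, N8=0 → 0. Observed 1.
  N1: stuck-at-0 ✓; others ✗
  N2: stuck-at-1 ✓; others ✗
  N3: stuck-at-1 ✓; others ✗
  N4: none of the 2 fault types match ✗
  N5: stuck-at-0 ✓; others ✗
  N6: stuck-at-1 ✓; others ✗
  N7: stuck-at-0 ✓; others ✗
  N8: stuck-at-1 ✓; others ✗
Consistent faults: {N1 stuck-at-0, N2 stuck-at-1, N3 stuck-at-1, N5 stuck-at-0, N6 stuck-at-1, N7 stuck-at-0, N8 stuck-at-1} — 7 in all.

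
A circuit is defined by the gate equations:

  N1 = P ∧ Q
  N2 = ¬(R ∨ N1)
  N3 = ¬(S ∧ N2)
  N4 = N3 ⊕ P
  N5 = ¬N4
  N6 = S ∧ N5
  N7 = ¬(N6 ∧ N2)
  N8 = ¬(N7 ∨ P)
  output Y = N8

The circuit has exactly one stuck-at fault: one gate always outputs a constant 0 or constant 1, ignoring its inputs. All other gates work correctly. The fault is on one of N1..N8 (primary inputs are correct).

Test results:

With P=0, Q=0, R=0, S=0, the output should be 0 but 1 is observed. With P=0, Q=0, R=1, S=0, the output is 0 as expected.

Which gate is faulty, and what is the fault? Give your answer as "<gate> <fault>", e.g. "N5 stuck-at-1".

N6 stuck-at-1

Fault-free values for test 1 (P=0, Q=0, R=0, S=0): N1=0, N2=1, N3=1, N4=1, N5=0, N6=0, N7=1, N8=0, giving Y=0. Observed 1.
Test 1: faults giving observed 1 are {N6 stuck-at-1, N7 stuck-at-0, N8 stuck-at-1}.
Test 2 (P=0, Q=0, R=1, S=0): fault-free N1=0, N2=0, N3=1, N4=1, N5=0, N6=0, N7=1, N8=0 → 0; observed 0. Eliminates N7 stuck-at-0, N8 stuck-at-1.
Only N6 stuck-at-1 is consistent with every test.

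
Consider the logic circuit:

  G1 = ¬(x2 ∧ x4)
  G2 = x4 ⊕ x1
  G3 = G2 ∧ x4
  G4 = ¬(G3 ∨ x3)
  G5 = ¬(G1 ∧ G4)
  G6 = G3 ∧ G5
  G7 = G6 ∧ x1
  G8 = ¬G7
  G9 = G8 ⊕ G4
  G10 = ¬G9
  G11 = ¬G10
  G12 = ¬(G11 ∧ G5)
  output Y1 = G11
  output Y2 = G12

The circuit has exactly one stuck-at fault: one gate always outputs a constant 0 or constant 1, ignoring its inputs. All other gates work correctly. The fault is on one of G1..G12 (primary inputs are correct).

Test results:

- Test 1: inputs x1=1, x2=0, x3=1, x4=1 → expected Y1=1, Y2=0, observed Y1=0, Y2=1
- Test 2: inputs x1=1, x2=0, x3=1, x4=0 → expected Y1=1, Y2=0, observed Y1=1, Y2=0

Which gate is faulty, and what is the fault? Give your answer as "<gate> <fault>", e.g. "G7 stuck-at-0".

G2 stuck-at-1

Fault-free values for test 1 (x1=1, x2=0, x3=1, x4=1): G1=1, G2=0, G3=0, G4=0, G5=1, G6=0, G7=0, G8=1, G9=1, G10=0, G11=1, G12=0, giving Y1=1, Y2=0. Observed Y1=0, Y2=1.
Test 1: faults giving observed Y1=0, Y2=1 are {G2 stuck-at-1, G3 stuck-at-1, G4 stuck-at-1, G6 stuck-at-1, G7 stuck-at-1, G8 stuck-at-0, G9 stuck-at-0, G10 stuck-at-1, G11 stuck-at-0}.
Test 2 (x1=1, x2=0, x3=1, x4=0): fault-free G1=1, G2=1, G3=0, G4=0, G5=1, G6=0, G7=0, G8=1, G9=1, G10=0, G11=1, G12=0 → Y1=1, Y2=0; observed Y1=1, Y2=0. Eliminates G3 stuck-at-1, G4 stuck-at-1, G6 stuck-at-1, G7 stuck-at-1, G8 stuck-at-0, G9 stuck-at-0, G10 stuck-at-1, G11 stuck-at-0.
Only G2 stuck-at-1 is consistent with every test.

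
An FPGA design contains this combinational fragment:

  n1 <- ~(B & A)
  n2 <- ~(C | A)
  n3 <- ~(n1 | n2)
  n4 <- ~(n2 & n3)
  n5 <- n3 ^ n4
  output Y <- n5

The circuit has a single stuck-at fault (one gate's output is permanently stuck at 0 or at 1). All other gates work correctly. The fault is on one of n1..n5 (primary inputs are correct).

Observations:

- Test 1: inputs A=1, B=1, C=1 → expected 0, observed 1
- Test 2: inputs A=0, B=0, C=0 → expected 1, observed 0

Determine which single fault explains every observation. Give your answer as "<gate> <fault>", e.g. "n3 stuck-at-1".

n4 stuck-at-0

Fault-free values for test 1 (A=1, B=1, C=1): n1=0, n2=0, n3=1, n4=1, n5=0, giving Y=0. Observed 1.
Test 1: faults giving observed 1 are {n1 stuck-at-1, n2 stuck-at-1, n3 stuck-at-0, n4 stuck-at-0, n5 stuck-at-1}.
Test 2 (A=0, B=0, C=0): fault-free n1=1, n2=1, n3=0, n4=1, n5=1 → 1; observed 0. Eliminates n1 stuck-at-1, n2 stuck-at-1, n3 stuck-at-0, n5 stuck-at-1.
Only n4 stuck-at-0 is consistent with every test.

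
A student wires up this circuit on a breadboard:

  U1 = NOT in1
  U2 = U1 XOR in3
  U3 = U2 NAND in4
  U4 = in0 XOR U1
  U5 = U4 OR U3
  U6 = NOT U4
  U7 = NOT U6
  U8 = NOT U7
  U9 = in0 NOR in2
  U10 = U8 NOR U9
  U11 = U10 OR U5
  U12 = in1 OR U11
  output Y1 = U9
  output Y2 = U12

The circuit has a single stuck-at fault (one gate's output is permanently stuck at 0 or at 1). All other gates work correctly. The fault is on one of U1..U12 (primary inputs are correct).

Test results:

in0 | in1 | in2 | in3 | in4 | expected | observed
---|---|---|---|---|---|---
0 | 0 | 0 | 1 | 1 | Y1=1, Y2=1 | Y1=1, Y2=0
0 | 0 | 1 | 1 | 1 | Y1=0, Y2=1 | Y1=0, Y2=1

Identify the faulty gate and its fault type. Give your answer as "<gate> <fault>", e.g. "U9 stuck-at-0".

Fault-free values for test 1 (in0=0, in1=0, in2=0, in3=1, in4=1): U1=1, U2=0, U3=1, U4=1, U5=1, U6=0, U7=1, U8=0, U9=1, U10=0, U11=1, U12=1, giving Y1=1, Y2=1. Observed Y1=1, Y2=0.
Test 1: faults giving observed Y1=1, Y2=0 are {U1 stuck-at-0, U5 stuck-at-0, U11 stuck-at-0, U12 stuck-at-0}.
Test 2 (in0=0, in1=0, in2=1, in3=1, in4=1): fault-free U1=1, U2=0, U3=1, U4=1, U5=1, U6=0, U7=1, U8=0, U9=0, U10=1, U11=1, U12=1 → Y1=0, Y2=1; observed Y1=0, Y2=1. Eliminates U1 stuck-at-0, U11 stuck-at-0, U12 stuck-at-0.
Only U5 stuck-at-0 is consistent with every test.

U5 stuck-at-0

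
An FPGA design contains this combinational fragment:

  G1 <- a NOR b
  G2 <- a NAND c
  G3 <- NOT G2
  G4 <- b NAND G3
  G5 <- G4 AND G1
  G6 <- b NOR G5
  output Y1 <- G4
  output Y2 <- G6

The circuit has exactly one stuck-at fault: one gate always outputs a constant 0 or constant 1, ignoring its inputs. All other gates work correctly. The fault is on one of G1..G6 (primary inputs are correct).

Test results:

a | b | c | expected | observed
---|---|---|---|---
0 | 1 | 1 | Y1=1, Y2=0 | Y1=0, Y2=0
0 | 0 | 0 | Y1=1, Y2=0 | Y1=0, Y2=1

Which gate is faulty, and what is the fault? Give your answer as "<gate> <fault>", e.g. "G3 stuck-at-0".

Fault-free values for test 1 (a=0, b=1, c=1): G1=0, G2=1, G3=0, G4=1, G5=0, G6=0, giving Y1=1, Y2=0. Observed Y1=0, Y2=0.
Test 1: faults giving observed Y1=0, Y2=0 are {G2 stuck-at-0, G3 stuck-at-1, G4 stuck-at-0}.
Test 2 (a=0, b=0, c=0): fault-free G1=1, G2=1, G3=0, G4=1, G5=1, G6=0 → Y1=1, Y2=0; observed Y1=0, Y2=1. Eliminates G2 stuck-at-0, G3 stuck-at-1.
Only G4 stuck-at-0 is consistent with every test.

G4 stuck-at-0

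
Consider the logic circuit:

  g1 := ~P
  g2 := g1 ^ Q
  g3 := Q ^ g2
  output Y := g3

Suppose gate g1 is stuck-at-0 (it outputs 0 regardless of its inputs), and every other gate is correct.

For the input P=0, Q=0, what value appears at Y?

0

Propagate with g1 forced: g1=0 [stuck-at-0], g2=0, g3=0.
So Y = 0. (Without the fault it would be 1.)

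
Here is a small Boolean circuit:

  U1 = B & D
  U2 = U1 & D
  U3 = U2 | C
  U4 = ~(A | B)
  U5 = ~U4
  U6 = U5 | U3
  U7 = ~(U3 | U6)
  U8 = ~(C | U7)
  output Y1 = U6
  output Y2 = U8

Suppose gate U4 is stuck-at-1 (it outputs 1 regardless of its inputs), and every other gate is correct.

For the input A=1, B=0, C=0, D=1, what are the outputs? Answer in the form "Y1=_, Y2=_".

Y1=0, Y2=0

Propagate with U4 forced: U1=0, U2=0, U3=0, U4=1 [stuck-at-1], U5=0, U6=0, U7=1, U8=0.
So the outputs are Y1=0, Y2=0. (Without the fault they would be Y1=1, Y2=1.)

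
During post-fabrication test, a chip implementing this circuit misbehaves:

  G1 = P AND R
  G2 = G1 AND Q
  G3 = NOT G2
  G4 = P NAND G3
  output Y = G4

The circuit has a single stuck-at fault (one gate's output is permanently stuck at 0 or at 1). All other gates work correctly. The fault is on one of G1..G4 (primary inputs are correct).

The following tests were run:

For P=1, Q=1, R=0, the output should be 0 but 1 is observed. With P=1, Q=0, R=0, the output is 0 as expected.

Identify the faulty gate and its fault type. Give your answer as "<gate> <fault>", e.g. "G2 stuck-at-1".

Fault-free values for test 1 (P=1, Q=1, R=0): G1=0, G2=0, G3=1, G4=0, giving Y=0. Observed 1.
Test 1: faults giving observed 1 are {G1 stuck-at-1, G2 stuck-at-1, G3 stuck-at-0, G4 stuck-at-1}.
Test 2 (P=1, Q=0, R=0): fault-free G1=0, G2=0, G3=1, G4=0 → 0; observed 0. Eliminates G2 stuck-at-1, G3 stuck-at-0, G4 stuck-at-1.
Only G1 stuck-at-1 is consistent with every test.

G1 stuck-at-1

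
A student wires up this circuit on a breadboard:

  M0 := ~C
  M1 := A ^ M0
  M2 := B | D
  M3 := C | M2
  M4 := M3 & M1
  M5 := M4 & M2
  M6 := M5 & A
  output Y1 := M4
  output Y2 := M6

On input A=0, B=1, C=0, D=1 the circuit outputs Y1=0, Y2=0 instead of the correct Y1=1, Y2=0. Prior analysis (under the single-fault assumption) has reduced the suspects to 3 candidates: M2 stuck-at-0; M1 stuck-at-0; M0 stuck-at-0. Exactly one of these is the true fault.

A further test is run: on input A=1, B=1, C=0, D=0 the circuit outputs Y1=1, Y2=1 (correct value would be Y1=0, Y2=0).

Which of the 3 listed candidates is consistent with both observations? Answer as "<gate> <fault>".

M0 stuck-at-0

Evaluate each candidate on input A=1, B=1, C=0, D=0:
  M2 stuck-at-0: M0=1, M1=0, M2=0 [stuck-at-0], M3=0, M4=0, M5=0, M6=0 → Y1=0, Y2=0 — eliminated
  M1 stuck-at-0: M0=1, M1=0 [stuck-at-0], M2=1, M3=1, M4=0, M5=0, M6=0 → Y1=0, Y2=0 — eliminated
  M0 stuck-at-0: M0=0 [stuck-at-0], M1=1, M2=1, M3=1, M4=1, M5=1, M6=1 → Y1=1, Y2=1 — matches
Only M0 stuck-at-0 reproduces the observed Y1=1, Y2=1.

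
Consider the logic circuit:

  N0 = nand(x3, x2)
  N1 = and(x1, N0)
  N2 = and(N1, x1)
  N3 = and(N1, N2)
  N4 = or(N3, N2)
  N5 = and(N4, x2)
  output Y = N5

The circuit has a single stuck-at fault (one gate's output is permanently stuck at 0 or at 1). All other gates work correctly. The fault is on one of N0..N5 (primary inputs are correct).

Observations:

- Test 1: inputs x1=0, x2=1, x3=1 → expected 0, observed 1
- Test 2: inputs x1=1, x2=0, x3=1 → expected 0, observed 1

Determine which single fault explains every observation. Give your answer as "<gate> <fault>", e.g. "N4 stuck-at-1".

Fault-free values for test 1 (x1=0, x2=1, x3=1): N0=0, N1=0, N2=0, N3=0, N4=0, N5=0, giving Y=0. Observed 1.
Test 1: faults giving observed 1 are {N2 stuck-at-1, N3 stuck-at-1, N4 stuck-at-1, N5 stuck-at-1}.
Test 2 (x1=1, x2=0, x3=1): fault-free N0=1, N1=1, N2=1, N3=1, N4=1, N5=0 → 0; observed 1. Eliminates N2 stuck-at-1, N3 stuck-at-1, N4 stuck-at-1.
Only N5 stuck-at-1 is consistent with every test.

N5 stuck-at-1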